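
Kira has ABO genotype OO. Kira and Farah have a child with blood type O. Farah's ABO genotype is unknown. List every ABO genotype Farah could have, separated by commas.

AO, BO, OO

For each candidate genotype of Farah, check whether crossing it with OO can produce every observed child phenotype.
  AA → possible child types {A} ✗
  AB → possible child types {A, B} ✗
  AO → possible child types {O, A} ✓
  BB → possible child types {B} ✗
  BO → possible child types {O, B} ✓
  OO → possible child types {O} ✓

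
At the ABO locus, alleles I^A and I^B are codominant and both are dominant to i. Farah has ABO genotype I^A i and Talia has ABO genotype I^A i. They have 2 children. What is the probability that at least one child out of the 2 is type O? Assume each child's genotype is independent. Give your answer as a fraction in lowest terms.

ABO cross I^A i × I^A i → 1/4 O, 3/4 A.
So P(type O) = 1/4 per child.
P(none) = (3/4)^2 = 9/16; P(at least one) = 1 − 9/16 = 7/16.

7/16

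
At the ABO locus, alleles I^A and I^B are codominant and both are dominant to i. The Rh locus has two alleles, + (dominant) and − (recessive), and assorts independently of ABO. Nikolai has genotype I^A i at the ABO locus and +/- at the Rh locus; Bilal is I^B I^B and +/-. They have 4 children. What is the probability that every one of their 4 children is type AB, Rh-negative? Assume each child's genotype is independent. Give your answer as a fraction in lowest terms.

ABO cross I^A i × I^B I^B → 1/2 B, 1/2 AB.
Rh cross +/- × +/- → 3/4 Rh+, 1/4 Rh-; so P(type AB, Rh-negative) = 1/2 × 1/4 = 1/8 per child.
All 4 independent: (1/8)^4 = 1/4096.

1/4096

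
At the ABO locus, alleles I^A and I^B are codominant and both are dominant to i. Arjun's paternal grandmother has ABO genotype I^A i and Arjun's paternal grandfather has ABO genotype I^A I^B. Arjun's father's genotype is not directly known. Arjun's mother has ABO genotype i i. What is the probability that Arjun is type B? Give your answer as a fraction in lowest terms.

1/4

Arjun's father's ABO genotype from I^A i × I^A I^B: 1/4 I^A I^A, 1/4 I^A I^B, 1/4 I^A i, 1/4 I^B i.
Crossing each possibility with the mother i i and summing P(type B): 1/4·0 + 1/4·1/2 + 1/4·0 + 1/4·1/2 = 1/4.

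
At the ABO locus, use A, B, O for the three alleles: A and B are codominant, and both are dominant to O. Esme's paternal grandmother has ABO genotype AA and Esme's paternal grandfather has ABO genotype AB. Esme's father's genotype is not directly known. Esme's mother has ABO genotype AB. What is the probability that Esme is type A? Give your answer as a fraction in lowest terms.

Esme's father's ABO genotype from AA × AB: 1/2 AA, 1/2 AB.
Crossing each possibility with the mother AB and summing P(type A): 1/2·1/2 + 1/2·1/4 = 3/8.

3/8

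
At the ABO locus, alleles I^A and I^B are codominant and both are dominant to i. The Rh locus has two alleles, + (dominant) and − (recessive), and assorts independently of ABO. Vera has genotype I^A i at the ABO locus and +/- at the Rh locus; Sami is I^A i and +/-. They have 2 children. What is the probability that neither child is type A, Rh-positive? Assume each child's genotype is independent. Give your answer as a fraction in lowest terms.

49/256

ABO cross I^A i × I^A i → 1/4 O, 3/4 A.
Rh cross +/- × +/- → 3/4 Rh+, 1/4 Rh-; so P(type A, Rh-positive) = 3/4 × 3/4 = 9/16 per child.
P(not type A, Rh-positive) = 7/16 for one child; (7/16)^2 = 49/256.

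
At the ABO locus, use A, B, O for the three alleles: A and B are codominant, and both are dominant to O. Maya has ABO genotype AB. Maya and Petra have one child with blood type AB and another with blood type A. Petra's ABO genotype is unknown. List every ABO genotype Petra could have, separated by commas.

AA, AB, AO, BO

For each candidate genotype of Petra, check whether crossing it with AB can produce every observed child phenotype.
  AA → possible child types {A, AB} ✓
  AB → possible child types {A, B, AB} ✓
  AO → possible child types {A, B, AB} ✓
  BB → possible child types {B, AB} ✗
  BO → possible child types {A, B, AB} ✓
  OO → possible child types {A, B} ✗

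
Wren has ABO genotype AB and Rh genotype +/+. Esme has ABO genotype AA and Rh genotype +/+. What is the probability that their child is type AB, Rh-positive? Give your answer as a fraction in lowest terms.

1/2

ABO cross AB × AA → offspring phenotypes: 1/2 A, 1/2 AB.
Rh cross +/+ × +/+ → 1 Rh+.
Independent loci: P(type AB, Rh-positive) = 1/2 × 1 = 1/2.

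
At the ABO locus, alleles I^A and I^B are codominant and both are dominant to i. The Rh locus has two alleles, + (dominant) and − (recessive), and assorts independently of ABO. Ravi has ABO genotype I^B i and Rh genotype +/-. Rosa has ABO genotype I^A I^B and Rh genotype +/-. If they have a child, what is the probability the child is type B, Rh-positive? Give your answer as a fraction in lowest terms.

ABO cross I^B i × I^A I^B → offspring phenotypes: 1/4 A, 1/2 B, 1/4 AB.
Rh cross +/- × +/- → 3/4 Rh+, 1/4 Rh-.
Independent loci: P(type B, Rh-positive) = 1/2 × 3/4 = 3/8.

3/8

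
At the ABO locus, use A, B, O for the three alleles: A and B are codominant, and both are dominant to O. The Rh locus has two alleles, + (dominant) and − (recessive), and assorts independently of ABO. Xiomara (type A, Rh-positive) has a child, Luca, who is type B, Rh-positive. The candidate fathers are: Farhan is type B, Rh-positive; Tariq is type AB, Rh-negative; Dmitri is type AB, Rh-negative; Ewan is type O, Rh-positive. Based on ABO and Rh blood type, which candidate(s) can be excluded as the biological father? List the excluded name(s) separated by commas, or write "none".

A candidate is excluded only if no genotype consistent with his phenotype could produce a type B, Rh-positive child with a type A, Rh-positive mother.
Ewan (type O, Rh+): no genotype consistent with that phenotype can produce a type-B Rh+ child with a type-A mother.

Ewan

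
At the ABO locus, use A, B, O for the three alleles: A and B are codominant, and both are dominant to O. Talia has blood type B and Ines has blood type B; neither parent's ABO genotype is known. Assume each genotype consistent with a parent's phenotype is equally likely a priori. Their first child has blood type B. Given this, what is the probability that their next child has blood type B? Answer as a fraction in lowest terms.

19/20

Possible genotypes: Talia ∈ {BB, BO}; Ines ∈ {BB, BO}.
Weight each parental genotype pair by prior × P(type-B child):
  BB × BB: posterior weight 4/15; P(next child type B) = 1.
  BB × BO: posterior weight 4/15; P(next child type B) = 1.
  BO × BB: posterior weight 4/15; P(next child type B) = 1.
  BO × BO: posterior weight 1/5; P(next child type B) = 3/4.
Weighted sum = 19/20.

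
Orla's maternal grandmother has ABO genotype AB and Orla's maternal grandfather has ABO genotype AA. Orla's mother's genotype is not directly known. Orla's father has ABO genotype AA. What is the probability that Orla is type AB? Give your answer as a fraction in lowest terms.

Orla's mother's ABO genotype from AB × AA: 1/2 AA, 1/2 AB.
Crossing each possibility with the father AA and summing P(type AB): 1/2·0 + 1/2·1/2 = 1/4.

1/4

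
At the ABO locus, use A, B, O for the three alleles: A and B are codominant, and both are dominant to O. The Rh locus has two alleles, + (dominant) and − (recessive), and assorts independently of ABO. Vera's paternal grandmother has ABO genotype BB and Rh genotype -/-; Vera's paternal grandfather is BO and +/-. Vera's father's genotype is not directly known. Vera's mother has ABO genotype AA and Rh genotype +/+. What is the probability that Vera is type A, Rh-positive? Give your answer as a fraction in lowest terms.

Vera's father's ABO genotype from BB × BO: 1/2 BB, 1/2 BO.
Crossing each possibility with the mother AA and summing P(type A): 1/2·0 + 1/2·1/2 = 1/4.
Similarly for Rh via the father's Rh distribution: P(Rh+) = 1.
Independent loci: 1/4 × 1 = 1/4.

1/4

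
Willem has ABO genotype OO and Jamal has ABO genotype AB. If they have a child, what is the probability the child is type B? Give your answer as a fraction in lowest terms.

1/2

ABO cross OO × AB → offspring phenotypes: 1/2 A, 1/2 B.
So P(type B) = 1/2.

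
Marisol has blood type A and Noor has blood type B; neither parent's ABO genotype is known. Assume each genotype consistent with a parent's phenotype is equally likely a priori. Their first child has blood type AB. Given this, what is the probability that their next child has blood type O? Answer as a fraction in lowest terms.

Possible genotypes: Marisol ∈ {AA, AO}; Noor ∈ {BB, BO}.
Weight each parental genotype pair by prior × P(type-AB child):
  AA × BB: posterior weight 4/9; P(next child type O) = 0.
  AA × BO: posterior weight 2/9; P(next child type O) = 0.
  AO × BB: posterior weight 2/9; P(next child type O) = 0.
  AO × BO: posterior weight 1/9; P(next child type O) = 1/4.
Weighted sum = 1/36.

1/36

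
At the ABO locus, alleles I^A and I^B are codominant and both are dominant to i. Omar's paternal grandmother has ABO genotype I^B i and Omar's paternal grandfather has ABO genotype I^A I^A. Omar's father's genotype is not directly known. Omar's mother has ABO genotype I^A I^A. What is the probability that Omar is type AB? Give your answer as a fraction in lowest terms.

Omar's father's ABO genotype from I^B i × I^A I^A: 1/2 I^A I^B, 1/2 I^A i.
Crossing each possibility with the mother I^A I^A and summing P(type AB): 1/2·1/2 + 1/2·0 = 1/4.

1/4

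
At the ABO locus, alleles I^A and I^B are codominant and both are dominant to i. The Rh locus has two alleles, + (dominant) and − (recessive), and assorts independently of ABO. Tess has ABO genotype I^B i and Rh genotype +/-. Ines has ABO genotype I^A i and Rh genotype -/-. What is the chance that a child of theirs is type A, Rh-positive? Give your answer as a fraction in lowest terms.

ABO cross I^B i × I^A i → offspring phenotypes: 1/4 O, 1/4 A, 1/4 B, 1/4 AB.
Rh cross +/- × -/- → 1/2 Rh+, 1/2 Rh-.
Independent loci: P(type A, Rh-positive) = 1/4 × 1/2 = 1/8.

1/8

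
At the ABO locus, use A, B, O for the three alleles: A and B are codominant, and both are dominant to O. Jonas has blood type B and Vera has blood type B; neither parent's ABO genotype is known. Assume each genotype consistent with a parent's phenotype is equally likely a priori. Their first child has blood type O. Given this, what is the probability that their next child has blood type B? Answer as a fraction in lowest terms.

Possible genotypes: Jonas ∈ {BB, BO}; Vera ∈ {BB, BO}.
Weight each parental genotype pair by prior × P(type-O child):
  BO × BO: posterior weight 1; P(next child type B) = 3/4.
Weighted sum = 3/4.

3/4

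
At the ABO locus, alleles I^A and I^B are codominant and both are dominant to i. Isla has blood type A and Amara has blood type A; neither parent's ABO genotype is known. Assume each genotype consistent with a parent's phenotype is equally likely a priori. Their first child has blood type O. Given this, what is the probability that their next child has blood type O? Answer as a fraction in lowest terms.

Possible genotypes: Isla ∈ {I^A I^A, I^A i}; Amara ∈ {I^A I^A, I^A i}.
Weight each parental genotype pair by prior × P(type-O child):
  I^A i × I^A i: posterior weight 1; P(next child type O) = 1/4.
Weighted sum = 1/4.

1/4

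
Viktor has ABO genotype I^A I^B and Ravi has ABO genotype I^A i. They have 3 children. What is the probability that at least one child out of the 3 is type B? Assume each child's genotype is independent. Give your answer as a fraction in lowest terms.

37/64

ABO cross I^A I^B × I^A i → 1/2 A, 1/4 B, 1/4 AB.
So P(type B) = 1/4 per child.
P(none) = (3/4)^3 = 27/64; P(at least one) = 1 − 27/64 = 37/64.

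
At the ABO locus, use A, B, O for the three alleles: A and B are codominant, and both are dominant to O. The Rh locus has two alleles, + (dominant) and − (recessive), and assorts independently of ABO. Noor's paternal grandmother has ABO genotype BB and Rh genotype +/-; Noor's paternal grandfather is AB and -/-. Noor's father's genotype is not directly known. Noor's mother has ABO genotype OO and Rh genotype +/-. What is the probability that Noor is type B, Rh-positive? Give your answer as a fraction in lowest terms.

Noor's father's ABO genotype from BB × AB: 1/2 AB, 1/2 BB.
Crossing each possibility with the mother OO and summing P(type B): 1/2·1/2 + 1/2·1 = 3/4.
Similarly for Rh via the father's Rh distribution: P(Rh+) = 5/8.
Independent loci: 3/4 × 5/8 = 15/32.

15/32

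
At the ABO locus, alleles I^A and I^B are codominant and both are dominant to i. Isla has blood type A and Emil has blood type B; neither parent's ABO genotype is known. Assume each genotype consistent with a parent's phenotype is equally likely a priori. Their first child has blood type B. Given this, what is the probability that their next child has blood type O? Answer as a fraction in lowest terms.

1/12

Possible genotypes: Isla ∈ {I^A I^A, I^A i}; Emil ∈ {I^B I^B, I^B i}.
Weight each parental genotype pair by prior × P(type-B child):
  I^A i × I^B I^B: posterior weight 2/3; P(next child type O) = 0.
  I^A i × I^B i: posterior weight 1/3; P(next child type O) = 1/4.
Weighted sum = 1/12.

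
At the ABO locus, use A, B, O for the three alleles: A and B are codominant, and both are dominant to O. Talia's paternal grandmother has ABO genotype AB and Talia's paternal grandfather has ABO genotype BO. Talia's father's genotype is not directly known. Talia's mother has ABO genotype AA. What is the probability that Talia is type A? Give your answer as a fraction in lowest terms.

Talia's father's ABO genotype from AB × BO: 1/4 AB, 1/4 AO, 1/4 BB, 1/4 BO.
Crossing each possibility with the mother AA and summing P(type A): 1/4·1/2 + 1/4·1 + 1/4·0 + 1/4·1/2 = 1/2.

1/2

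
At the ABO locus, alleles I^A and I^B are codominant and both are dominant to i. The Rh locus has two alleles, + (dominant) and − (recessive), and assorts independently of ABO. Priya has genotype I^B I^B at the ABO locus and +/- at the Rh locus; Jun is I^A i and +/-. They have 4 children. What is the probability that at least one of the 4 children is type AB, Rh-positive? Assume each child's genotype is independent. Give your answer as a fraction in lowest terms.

3471/4096

ABO cross I^B I^B × I^A i → 1/2 B, 1/2 AB.
Rh cross +/- × +/- → 3/4 Rh+, 1/4 Rh-; so P(type AB, Rh-positive) = 1/2 × 3/4 = 3/8 per child.
P(none) = (5/8)^4 = 625/4096; P(at least one) = 1 − 625/4096 = 3471/4096.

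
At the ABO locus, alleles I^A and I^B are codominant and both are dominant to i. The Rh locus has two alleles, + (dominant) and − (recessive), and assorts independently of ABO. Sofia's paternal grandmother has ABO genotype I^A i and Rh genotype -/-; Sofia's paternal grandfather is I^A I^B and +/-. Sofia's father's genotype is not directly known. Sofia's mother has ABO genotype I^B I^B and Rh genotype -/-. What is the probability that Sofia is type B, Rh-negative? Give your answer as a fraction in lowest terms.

Sofia's father's ABO genotype from I^A i × I^A I^B: 1/4 I^A I^A, 1/4 I^A I^B, 1/4 I^A i, 1/4 I^B i.
Crossing each possibility with the mother I^B I^B and summing P(type B): 1/4·0 + 1/4·1/2 + 1/4·1/2 + 1/4·1 = 1/2.
Similarly for Rh via the father's Rh distribution: P(Rh-) = 3/4.
Independent loci: 1/2 × 3/4 = 3/8.

3/8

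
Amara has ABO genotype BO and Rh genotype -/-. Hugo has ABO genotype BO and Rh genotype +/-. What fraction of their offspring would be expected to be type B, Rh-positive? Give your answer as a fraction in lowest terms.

ABO cross BO × BO → offspring phenotypes: 1/4 O, 3/4 B.
Rh cross -/- × +/- → 1/2 Rh+, 1/2 Rh-.
Independent loci: P(type B, Rh-positive) = 3/4 × 1/2 = 3/8.

3/8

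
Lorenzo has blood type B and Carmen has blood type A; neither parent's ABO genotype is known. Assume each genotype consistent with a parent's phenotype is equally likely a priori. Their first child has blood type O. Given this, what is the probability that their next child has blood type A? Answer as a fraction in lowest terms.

Possible genotypes: Lorenzo ∈ {I^B I^B, I^B i}; Carmen ∈ {I^A I^A, I^A i}.
Weight each parental genotype pair by prior × P(type-O child):
  I^B i × I^A i: posterior weight 1; P(next child type A) = 1/4.
Weighted sum = 1/4.

1/4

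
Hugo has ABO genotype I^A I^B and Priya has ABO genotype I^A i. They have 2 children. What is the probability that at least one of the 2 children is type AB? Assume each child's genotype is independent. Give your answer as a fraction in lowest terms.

ABO cross I^A I^B × I^A i → 1/2 A, 1/4 B, 1/4 AB.
So P(type AB) = 1/4 per child.
P(none) = (3/4)^2 = 9/16; P(at least one) = 1 − 9/16 = 7/16.

7/16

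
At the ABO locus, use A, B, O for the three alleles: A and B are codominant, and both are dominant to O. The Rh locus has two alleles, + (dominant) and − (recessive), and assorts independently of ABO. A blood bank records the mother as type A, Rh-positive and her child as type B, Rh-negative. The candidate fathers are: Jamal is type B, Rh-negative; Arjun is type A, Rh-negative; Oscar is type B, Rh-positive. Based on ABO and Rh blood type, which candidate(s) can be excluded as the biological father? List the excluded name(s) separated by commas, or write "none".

Arjun

A candidate is excluded only if no genotype consistent with his phenotype could produce a type B, Rh-negative child with a type A, Rh-positive mother.
Arjun (type A, Rh-): no genotype consistent with that phenotype can produce a type-B Rh- child with a type-A mother.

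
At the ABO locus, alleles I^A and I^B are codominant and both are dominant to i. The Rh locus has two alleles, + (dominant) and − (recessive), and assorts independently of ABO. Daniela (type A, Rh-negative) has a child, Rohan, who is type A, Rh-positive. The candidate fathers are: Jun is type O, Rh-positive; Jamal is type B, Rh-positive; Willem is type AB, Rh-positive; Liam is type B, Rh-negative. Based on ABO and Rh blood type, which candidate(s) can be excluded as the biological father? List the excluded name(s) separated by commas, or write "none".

A candidate is excluded only if no genotype consistent with his phenotype could produce a type A, Rh-positive child with a type A, Rh-negative mother.
Liam (type B, Rh-): no genotype consistent with that phenotype can produce a type-A Rh+ child with a type-A mother.

Liam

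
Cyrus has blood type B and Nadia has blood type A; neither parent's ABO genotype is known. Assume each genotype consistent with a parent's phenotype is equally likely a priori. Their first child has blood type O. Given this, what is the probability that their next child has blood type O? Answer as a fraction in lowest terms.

Possible genotypes: Cyrus ∈ {I^B I^B, I^B i}; Nadia ∈ {I^A I^A, I^A i}.
Weight each parental genotype pair by prior × P(type-O child):
  I^B i × I^A i: posterior weight 1; P(next child type O) = 1/4.
Weighted sum = 1/4.

1/4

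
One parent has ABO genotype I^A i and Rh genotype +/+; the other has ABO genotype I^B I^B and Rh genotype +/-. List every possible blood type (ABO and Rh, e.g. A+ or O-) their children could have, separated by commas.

B+, AB+

Gametes from I^A i × I^B I^B give offspring ABO genotypes I^A I^B, I^B i, i.e. phenotypes B, AB.
Rh cross +/+ × +/- → phenotypes Rh+.
Combining independently: B+, AB+.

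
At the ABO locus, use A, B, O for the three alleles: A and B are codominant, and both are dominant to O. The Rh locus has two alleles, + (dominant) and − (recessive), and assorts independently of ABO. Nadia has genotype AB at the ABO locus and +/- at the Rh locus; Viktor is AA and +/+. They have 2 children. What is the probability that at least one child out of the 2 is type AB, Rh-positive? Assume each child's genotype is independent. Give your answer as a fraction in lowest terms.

3/4

ABO cross AB × AA → 1/2 A, 1/2 AB.
Rh cross +/- × +/+ → 1 Rh+; so P(type AB, Rh-positive) = 1/2 × 1 = 1/2 per child.
P(none) = (1/2)^2 = 1/4; P(at least one) = 1 − 1/4 = 3/4.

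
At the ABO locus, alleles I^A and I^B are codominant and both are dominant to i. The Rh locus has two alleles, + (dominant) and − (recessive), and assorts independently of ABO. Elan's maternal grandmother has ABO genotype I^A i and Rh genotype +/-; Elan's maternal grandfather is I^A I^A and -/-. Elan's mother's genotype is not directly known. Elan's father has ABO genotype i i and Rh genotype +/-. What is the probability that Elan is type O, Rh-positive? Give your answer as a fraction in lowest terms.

Elan's mother's ABO genotype from I^A i × I^A I^A: 1/2 I^A I^A, 1/2 I^A i.
Crossing each possibility with the father i i and summing P(type O): 1/2·0 + 1/2·1/2 = 1/4.
Similarly for Rh via the mother's Rh distribution: P(Rh+) = 5/8.
Independent loci: 1/4 × 5/8 = 5/32.

5/32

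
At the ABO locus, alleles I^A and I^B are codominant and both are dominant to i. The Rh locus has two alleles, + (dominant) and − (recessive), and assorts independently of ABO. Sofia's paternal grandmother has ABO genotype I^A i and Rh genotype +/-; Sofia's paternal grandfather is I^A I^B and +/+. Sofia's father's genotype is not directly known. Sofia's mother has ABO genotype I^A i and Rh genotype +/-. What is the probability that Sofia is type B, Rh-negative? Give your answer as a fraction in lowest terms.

Sofia's father's ABO genotype from I^A i × I^A I^B: 1/4 I^A I^A, 1/4 I^A I^B, 1/4 I^A i, 1/4 I^B i.
Crossing each possibility with the mother I^A i and summing P(type B): 1/4·0 + 1/4·1/4 + 1/4·0 + 1/4·1/4 = 1/8.
Similarly for Rh via the father's Rh distribution: P(Rh-) = 1/8.
Independent loci: 1/8 × 1/8 = 1/64.

1/64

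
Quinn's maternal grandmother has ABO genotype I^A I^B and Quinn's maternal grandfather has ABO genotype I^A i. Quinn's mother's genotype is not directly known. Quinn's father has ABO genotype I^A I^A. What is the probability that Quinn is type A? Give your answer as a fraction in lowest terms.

Quinn's mother's ABO genotype from I^A I^B × I^A i: 1/4 I^A I^A, 1/4 I^A I^B, 1/4 I^A i, 1/4 I^B i.
Crossing each possibility with the father I^A I^A and summing P(type A): 1/4·1 + 1/4·1/2 + 1/4·1 + 1/4·1/2 = 3/4.

3/4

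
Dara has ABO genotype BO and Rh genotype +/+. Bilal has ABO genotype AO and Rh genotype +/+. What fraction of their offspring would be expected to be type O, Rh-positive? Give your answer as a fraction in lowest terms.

1/4

ABO cross BO × AO → offspring phenotypes: 1/4 O, 1/4 A, 1/4 B, 1/4 AB.
Rh cross +/+ × +/+ → 1 Rh+.
Independent loci: P(type O, Rh-positive) = 1/4 × 1 = 1/4.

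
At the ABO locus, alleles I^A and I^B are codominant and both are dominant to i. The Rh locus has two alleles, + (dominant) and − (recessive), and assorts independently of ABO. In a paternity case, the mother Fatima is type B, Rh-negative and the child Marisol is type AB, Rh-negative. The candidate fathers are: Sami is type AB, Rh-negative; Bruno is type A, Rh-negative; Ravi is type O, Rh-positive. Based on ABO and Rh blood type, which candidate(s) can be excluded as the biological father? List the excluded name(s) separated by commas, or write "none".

Ravi

A candidate is excluded only if no genotype consistent with his phenotype could produce a type AB, Rh-negative child with a type B, Rh-negative mother.
Ravi (type O, Rh+): no genotype consistent with that phenotype can produce a type-AB Rh- child with a type-B mother.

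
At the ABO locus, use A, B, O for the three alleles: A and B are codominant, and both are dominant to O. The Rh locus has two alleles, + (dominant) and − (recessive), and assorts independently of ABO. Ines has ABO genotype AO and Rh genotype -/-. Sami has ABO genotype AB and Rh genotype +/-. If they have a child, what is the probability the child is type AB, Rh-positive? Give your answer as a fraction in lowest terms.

1/8

ABO cross AO × AB → offspring phenotypes: 1/2 A, 1/4 B, 1/4 AB.
Rh cross -/- × +/- → 1/2 Rh+, 1/2 Rh-.
Independent loci: P(type AB, Rh-positive) = 1/4 × 1/2 = 1/8.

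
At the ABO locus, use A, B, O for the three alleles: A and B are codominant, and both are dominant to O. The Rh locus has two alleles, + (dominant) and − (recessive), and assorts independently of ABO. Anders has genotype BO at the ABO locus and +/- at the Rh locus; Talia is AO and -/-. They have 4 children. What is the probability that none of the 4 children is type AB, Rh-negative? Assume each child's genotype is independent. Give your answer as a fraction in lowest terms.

2401/4096

ABO cross BO × AO → 1/4 O, 1/4 A, 1/4 B, 1/4 AB.
Rh cross +/- × -/- → 1/2 Rh+, 1/2 Rh-; so P(type AB, Rh-negative) = 1/4 × 1/2 = 1/8 per child.
P(not type AB, Rh-negative) = 7/8 for one child; (7/8)^4 = 2401/4096.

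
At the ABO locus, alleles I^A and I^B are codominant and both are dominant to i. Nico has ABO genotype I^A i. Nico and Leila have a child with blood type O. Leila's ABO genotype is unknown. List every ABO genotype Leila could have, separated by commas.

I^A i, I^B i, i i

For each candidate genotype of Leila, check whether crossing it with I^A i can produce every observed child phenotype.
  I^A I^A → possible child types {A} ✗
  I^A I^B → possible child types {A, B, AB} ✗
  I^A i → possible child types {O, A} ✓
  I^B I^B → possible child types {B, AB} ✗
  I^B i → possible child types {O, A, B, AB} ✓
  i i → possible child types {O, A} ✓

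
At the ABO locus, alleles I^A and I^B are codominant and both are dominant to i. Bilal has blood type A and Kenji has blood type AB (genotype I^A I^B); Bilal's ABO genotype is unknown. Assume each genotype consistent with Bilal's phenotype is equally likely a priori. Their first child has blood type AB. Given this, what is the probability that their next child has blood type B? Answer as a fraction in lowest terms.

Possible genotypes: Bilal ∈ {I^A I^A, I^A i}; Kenji ∈ {I^A I^B}.
Weight each parental genotype pair by prior × P(type-AB child):
  I^A I^A × I^A I^B: posterior weight 2/3; P(next child type B) = 0.
  I^A i × I^A I^B: posterior weight 1/3; P(next child type B) = 1/4.
Weighted sum = 1/12.

1/12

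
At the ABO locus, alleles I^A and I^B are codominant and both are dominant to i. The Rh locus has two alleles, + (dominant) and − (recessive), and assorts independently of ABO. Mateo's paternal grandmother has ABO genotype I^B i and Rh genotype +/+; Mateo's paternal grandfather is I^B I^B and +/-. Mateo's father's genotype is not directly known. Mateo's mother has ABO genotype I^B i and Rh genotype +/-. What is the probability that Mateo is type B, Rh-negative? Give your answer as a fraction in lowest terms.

Mateo's father's ABO genotype from I^B i × I^B I^B: 1/2 I^B I^B, 1/2 I^B i.
Crossing each possibility with the mother I^B i and summing P(type B): 1/2·1 + 1/2·3/4 = 7/8.
Similarly for Rh via the father's Rh distribution: P(Rh-) = 1/8.
Independent loci: 7/8 × 1/8 = 7/64.

7/64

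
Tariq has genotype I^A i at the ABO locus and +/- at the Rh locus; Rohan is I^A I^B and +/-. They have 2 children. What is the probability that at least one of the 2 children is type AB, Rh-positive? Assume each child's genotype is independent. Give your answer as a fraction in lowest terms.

87/256

ABO cross I^A i × I^A I^B → 1/2 A, 1/4 B, 1/4 AB.
Rh cross +/- × +/- → 3/4 Rh+, 1/4 Rh-; so P(type AB, Rh-positive) = 1/4 × 3/4 = 3/16 per child.
P(none) = (13/16)^2 = 169/256; P(at least one) = 1 − 169/256 = 87/256.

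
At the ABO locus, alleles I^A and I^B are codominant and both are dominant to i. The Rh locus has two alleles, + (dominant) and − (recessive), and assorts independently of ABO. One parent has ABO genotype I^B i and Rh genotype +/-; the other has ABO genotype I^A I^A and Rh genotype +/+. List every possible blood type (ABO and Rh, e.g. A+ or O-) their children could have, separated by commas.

A+, AB+

Gametes from I^B i × I^A I^A give offspring ABO genotypes I^A I^B, I^A i, i.e. phenotypes A, AB.
Rh cross +/- × +/+ → phenotypes Rh+.
Combining independently: A+, AB+.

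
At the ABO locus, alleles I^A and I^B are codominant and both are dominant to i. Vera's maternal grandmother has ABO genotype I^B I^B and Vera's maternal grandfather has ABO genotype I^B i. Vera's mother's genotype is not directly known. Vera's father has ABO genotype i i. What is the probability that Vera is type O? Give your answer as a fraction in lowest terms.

Vera's mother's ABO genotype from I^B I^B × I^B i: 1/2 I^B I^B, 1/2 I^B i.
Crossing each possibility with the father i i and summing P(type O): 1/2·0 + 1/2·1/2 = 1/4.

1/4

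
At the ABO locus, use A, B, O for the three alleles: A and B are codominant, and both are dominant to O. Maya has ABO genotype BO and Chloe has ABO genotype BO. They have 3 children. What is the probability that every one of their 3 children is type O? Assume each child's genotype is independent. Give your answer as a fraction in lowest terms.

ABO cross BO × BO → 1/4 O, 3/4 B.
So P(type O) = 1/4 per child.
All 3 independent: (1/4)^3 = 1/64.

1/64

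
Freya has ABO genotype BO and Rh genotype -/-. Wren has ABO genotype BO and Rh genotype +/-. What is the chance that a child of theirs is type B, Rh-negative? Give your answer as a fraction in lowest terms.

ABO cross BO × BO → offspring phenotypes: 1/4 O, 3/4 B.
Rh cross -/- × +/- → 1/2 Rh+, 1/2 Rh-.
Independent loci: P(type B, Rh-negative) = 3/4 × 1/2 = 3/8.

3/8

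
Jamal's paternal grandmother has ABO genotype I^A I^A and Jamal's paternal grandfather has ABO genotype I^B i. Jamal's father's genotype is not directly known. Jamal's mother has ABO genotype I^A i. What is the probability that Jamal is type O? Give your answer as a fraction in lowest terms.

1/8

Jamal's father's ABO genotype from I^A I^A × I^B i: 1/2 I^A I^B, 1/2 I^A i.
Crossing each possibility with the mother I^A i and summing P(type O): 1/2·0 + 1/2·1/4 = 1/8.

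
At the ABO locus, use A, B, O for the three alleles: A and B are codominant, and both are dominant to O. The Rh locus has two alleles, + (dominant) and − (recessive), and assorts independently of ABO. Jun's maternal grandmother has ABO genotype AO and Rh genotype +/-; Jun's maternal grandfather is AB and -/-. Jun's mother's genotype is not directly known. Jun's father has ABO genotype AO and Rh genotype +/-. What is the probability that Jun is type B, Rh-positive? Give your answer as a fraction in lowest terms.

5/64

Jun's mother's ABO genotype from AO × AB: 1/4 AA, 1/4 AB, 1/4 AO, 1/4 BO.
Crossing each possibility with the father AO and summing P(type B): 1/4·0 + 1/4·1/4 + 1/4·0 + 1/4·1/4 = 1/8.
Similarly for Rh via the mother's Rh distribution: P(Rh+) = 5/8.
Independent loci: 1/8 × 5/8 = 5/64.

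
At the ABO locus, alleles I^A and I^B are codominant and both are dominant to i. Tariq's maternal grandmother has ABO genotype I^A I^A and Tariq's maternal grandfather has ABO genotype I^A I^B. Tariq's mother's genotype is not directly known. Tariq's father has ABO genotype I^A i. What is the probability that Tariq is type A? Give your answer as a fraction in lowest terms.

3/4

Tariq's mother's ABO genotype from I^A I^A × I^A I^B: 1/2 I^A I^A, 1/2 I^A I^B.
Crossing each possibility with the father I^A i and summing P(type A): 1/2·1 + 1/2·1/2 = 3/4.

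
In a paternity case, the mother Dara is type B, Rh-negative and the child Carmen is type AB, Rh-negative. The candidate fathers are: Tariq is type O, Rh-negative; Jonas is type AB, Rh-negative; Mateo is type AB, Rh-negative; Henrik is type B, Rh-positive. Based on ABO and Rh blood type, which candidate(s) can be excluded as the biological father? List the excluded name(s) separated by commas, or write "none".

Tariq, Henrik

A candidate is excluded only if no genotype consistent with his phenotype could produce a type AB, Rh-negative child with a type B, Rh-negative mother.
Tariq (type O, Rh-): no genotype consistent with that phenotype can produce a type-AB Rh- child with a type-B mother.
Henrik (type B, Rh+): no genotype consistent with that phenotype can produce a type-AB Rh- child with a type-B mother.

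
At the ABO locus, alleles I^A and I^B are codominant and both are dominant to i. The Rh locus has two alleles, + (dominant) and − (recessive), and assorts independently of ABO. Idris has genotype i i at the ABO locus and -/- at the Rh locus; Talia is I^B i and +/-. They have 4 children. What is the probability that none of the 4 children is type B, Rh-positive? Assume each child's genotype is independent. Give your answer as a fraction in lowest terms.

ABO cross i i × I^B i → 1/2 O, 1/2 B.
Rh cross -/- × +/- → 1/2 Rh+, 1/2 Rh-; so P(type B, Rh-positive) = 1/2 × 1/2 = 1/4 per child.
P(not type B, Rh-positive) = 3/4 for one child; (3/4)^4 = 81/256.

81/256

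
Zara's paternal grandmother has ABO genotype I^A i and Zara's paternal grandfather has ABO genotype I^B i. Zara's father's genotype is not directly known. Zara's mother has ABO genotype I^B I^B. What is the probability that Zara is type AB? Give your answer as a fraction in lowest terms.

1/4

Zara's father's ABO genotype from I^A i × I^B i: 1/4 I^A I^B, 1/4 I^A i, 1/4 I^B i, 1/4 i i.
Crossing each possibility with the mother I^B I^B and summing P(type AB): 1/4·1/2 + 1/4·1/2 + 1/4·0 + 1/4·0 = 1/4.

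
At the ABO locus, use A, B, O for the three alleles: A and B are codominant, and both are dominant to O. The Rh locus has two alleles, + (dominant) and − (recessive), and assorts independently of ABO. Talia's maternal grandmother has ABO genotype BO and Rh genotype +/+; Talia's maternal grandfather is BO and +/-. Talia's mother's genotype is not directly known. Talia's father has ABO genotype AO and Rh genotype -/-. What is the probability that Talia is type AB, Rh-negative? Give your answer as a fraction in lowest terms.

Talia's mother's ABO genotype from BO × BO: 1/4 BB, 1/2 BO, 1/4 OO.
Crossing each possibility with the father AO and summing P(type AB): 1/4·1/2 + 1/2·1/4 + 1/4·0 = 1/4.
Similarly for Rh via the mother's Rh distribution: P(Rh-) = 1/4.
Independent loci: 1/4 × 1/4 = 1/16.

1/16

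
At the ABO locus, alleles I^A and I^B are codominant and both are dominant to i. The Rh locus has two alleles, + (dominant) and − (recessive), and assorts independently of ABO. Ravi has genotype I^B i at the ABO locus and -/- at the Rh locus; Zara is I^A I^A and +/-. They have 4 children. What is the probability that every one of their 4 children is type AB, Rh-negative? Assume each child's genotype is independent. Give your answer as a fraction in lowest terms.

ABO cross I^B i × I^A I^A → 1/2 A, 1/2 AB.
Rh cross -/- × +/- → 1/2 Rh+, 1/2 Rh-; so P(type AB, Rh-negative) = 1/2 × 1/2 = 1/4 per child.
All 4 independent: (1/4)^4 = 1/256.

1/256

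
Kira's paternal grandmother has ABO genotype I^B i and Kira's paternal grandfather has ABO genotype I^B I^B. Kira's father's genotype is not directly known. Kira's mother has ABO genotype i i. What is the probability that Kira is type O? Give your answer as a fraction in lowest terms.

Kira's father's ABO genotype from I^B i × I^B I^B: 1/2 I^B I^B, 1/2 I^B i.
Crossing each possibility with the mother i i and summing P(type O): 1/2·0 + 1/2·1/2 = 1/4.

1/4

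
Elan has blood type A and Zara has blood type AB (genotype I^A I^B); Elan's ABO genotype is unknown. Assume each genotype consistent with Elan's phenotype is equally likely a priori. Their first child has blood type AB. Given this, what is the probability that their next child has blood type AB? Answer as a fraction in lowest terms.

5/12

Possible genotypes: Elan ∈ {I^A I^A, I^A i}; Zara ∈ {I^A I^B}.
Weight each parental genotype pair by prior × P(type-AB child):
  I^A I^A × I^A I^B: posterior weight 2/3; P(next child type AB) = 1/2.
  I^A i × I^A I^B: posterior weight 1/3; P(next child type AB) = 1/4.
Weighted sum = 5/12.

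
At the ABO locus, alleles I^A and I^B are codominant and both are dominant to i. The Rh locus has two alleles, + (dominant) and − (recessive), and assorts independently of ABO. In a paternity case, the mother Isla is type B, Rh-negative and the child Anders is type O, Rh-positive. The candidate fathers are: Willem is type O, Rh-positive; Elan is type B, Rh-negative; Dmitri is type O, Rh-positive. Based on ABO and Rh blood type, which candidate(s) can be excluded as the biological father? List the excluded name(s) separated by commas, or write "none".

Elan

A candidate is excluded only if no genotype consistent with his phenotype could produce a type O, Rh-positive child with a type B, Rh-negative mother.
Elan (type B, Rh-): no genotype consistent with that phenotype can produce a type-O Rh+ child with a type-B mother.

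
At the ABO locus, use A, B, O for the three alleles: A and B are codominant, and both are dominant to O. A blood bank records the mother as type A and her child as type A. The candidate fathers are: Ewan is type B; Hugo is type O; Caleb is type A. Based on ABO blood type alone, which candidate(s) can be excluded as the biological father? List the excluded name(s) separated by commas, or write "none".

none

A candidate is excluded only if no genotype consistent with his phenotype could produce a type A child with a type A mother.
Every candidate has at least one consistent genotype combination, so none can be excluded.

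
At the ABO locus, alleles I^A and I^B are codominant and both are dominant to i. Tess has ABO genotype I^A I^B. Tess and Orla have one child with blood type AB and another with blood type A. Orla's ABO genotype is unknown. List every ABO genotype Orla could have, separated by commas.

I^A I^A, I^A I^B, I^A i, I^B i

For each candidate genotype of Orla, check whether crossing it with I^A I^B can produce every observed child phenotype.
  I^A I^A → possible child types {A, AB} ✓
  I^A I^B → possible child types {A, B, AB} ✓
  I^A i → possible child types {A, B, AB} ✓
  I^B I^B → possible child types {B, AB} ✗
  I^B i → possible child types {A, B, AB} ✓
  i i → possible child types {A, B} ✗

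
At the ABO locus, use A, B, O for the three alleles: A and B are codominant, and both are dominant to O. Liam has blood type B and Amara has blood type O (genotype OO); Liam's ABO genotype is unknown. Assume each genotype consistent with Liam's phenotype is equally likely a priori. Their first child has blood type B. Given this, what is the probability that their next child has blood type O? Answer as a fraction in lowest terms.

Possible genotypes: Liam ∈ {BB, BO}; Amara ∈ {OO}.
Weight each parental genotype pair by prior × P(type-B child):
  BB × OO: posterior weight 2/3; P(next child type O) = 0.
  BO × OO: posterior weight 1/3; P(next child type O) = 1/2.
Weighted sum = 1/6.

1/6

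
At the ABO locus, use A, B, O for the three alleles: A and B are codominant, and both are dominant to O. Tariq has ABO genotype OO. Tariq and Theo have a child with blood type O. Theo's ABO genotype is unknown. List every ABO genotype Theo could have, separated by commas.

For each candidate genotype of Theo, check whether crossing it with OO can produce every observed child phenotype.
  AA → possible child types {A} ✗
  AB → possible child types {A, B} ✗
  AO → possible child types {O, A} ✓
  BB → possible child types {B} ✗
  BO → possible child types {O, B} ✓
  OO → possible child types {O} ✓

AO, BO, OO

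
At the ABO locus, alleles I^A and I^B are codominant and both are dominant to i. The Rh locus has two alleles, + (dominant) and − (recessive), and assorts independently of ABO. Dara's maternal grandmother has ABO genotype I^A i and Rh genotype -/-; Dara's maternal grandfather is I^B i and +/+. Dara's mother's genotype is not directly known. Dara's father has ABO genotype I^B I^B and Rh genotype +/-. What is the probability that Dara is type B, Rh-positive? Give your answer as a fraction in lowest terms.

Dara's mother's ABO genotype from I^A i × I^B i: 1/4 I^A I^B, 1/4 I^A i, 1/4 I^B i, 1/4 i i.
Crossing each possibility with the father I^B I^B and summing P(type B): 1/4·1/2 + 1/4·1/2 + 1/4·1 + 1/4·1 = 3/4.
Similarly for Rh via the mother's Rh distribution: P(Rh+) = 3/4.
Independent loci: 3/4 × 3/4 = 9/16.

9/16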